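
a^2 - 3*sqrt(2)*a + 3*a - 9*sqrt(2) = (a + 3)*(a - 3*sqrt(2))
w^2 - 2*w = w*(w - 2)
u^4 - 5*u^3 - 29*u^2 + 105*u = u*(u - 7)*(u - 3)*(u + 5)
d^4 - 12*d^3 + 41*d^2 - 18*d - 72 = (d - 6)*(d - 4)*(d - 3)*(d + 1)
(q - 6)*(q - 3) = q^2 - 9*q + 18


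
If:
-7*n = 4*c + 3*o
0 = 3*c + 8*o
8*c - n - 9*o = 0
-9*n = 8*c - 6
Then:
No Solution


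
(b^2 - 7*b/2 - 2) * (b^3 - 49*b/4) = b^5 - 7*b^4/2 - 57*b^3/4 + 343*b^2/8 + 49*b/2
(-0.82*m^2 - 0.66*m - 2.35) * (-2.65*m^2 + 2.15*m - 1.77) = 2.173*m^4 - 0.0139999999999998*m^3 + 6.2599*m^2 - 3.8843*m + 4.1595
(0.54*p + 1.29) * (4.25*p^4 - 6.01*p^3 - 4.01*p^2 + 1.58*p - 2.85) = 2.295*p^5 + 2.2371*p^4 - 9.9183*p^3 - 4.3197*p^2 + 0.4992*p - 3.6765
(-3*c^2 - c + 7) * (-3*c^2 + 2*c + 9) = 9*c^4 - 3*c^3 - 50*c^2 + 5*c + 63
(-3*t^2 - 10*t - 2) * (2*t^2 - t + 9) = -6*t^4 - 17*t^3 - 21*t^2 - 88*t - 18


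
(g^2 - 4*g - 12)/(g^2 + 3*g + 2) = (g - 6)/(g + 1)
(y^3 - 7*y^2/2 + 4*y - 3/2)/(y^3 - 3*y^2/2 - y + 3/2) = (y - 1)/(y + 1)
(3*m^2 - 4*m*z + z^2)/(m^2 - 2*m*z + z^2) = (-3*m + z)/(-m + z)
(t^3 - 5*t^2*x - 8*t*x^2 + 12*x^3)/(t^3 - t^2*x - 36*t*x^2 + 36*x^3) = (t + 2*x)/(t + 6*x)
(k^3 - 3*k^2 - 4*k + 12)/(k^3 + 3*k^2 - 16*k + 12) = (k^2 - k - 6)/(k^2 + 5*k - 6)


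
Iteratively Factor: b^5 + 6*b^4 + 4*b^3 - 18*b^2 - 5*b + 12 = (b + 4)*(b^4 + 2*b^3 - 4*b^2 - 2*b + 3) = (b - 1)*(b + 4)*(b^3 + 3*b^2 - b - 3) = (b - 1)^2*(b + 4)*(b^2 + 4*b + 3) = (b - 1)^2*(b + 1)*(b + 4)*(b + 3)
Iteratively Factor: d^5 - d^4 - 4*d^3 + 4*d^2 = (d - 2)*(d^4 + d^3 - 2*d^2) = (d - 2)*(d - 1)*(d^3 + 2*d^2) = d*(d - 2)*(d - 1)*(d^2 + 2*d) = d*(d - 2)*(d - 1)*(d + 2)*(d)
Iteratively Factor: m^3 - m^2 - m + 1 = (m - 1)*(m^2 - 1) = (m - 1)*(m + 1)*(m - 1)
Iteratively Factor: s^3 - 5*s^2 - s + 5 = (s + 1)*(s^2 - 6*s + 5) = (s - 5)*(s + 1)*(s - 1)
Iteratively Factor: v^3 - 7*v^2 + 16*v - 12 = (v - 2)*(v^2 - 5*v + 6) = (v - 3)*(v - 2)*(v - 2)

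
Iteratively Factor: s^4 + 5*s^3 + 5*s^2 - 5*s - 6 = (s + 1)*(s^3 + 4*s^2 + s - 6) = (s + 1)*(s + 2)*(s^2 + 2*s - 3) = (s - 1)*(s + 1)*(s + 2)*(s + 3)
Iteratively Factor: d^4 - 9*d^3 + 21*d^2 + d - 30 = (d - 3)*(d^3 - 6*d^2 + 3*d + 10) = (d - 5)*(d - 3)*(d^2 - d - 2) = (d - 5)*(d - 3)*(d + 1)*(d - 2)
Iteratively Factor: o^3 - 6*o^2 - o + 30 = (o - 3)*(o^2 - 3*o - 10) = (o - 5)*(o - 3)*(o + 2)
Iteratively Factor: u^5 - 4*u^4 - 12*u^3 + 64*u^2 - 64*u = (u - 2)*(u^4 - 2*u^3 - 16*u^2 + 32*u) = (u - 2)*(u + 4)*(u^3 - 6*u^2 + 8*u) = (u - 2)^2*(u + 4)*(u^2 - 4*u) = (u - 4)*(u - 2)^2*(u + 4)*(u)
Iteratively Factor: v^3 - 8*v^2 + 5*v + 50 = (v + 2)*(v^2 - 10*v + 25) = (v - 5)*(v + 2)*(v - 5)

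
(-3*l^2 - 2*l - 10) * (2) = -6*l^2 - 4*l - 20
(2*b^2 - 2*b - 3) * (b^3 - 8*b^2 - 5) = 2*b^5 - 18*b^4 + 13*b^3 + 14*b^2 + 10*b + 15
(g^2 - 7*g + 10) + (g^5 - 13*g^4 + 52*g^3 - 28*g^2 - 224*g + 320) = g^5 - 13*g^4 + 52*g^3 - 27*g^2 - 231*g + 330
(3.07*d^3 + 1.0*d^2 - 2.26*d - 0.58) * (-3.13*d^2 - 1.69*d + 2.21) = -9.6091*d^5 - 8.3183*d^4 + 12.1685*d^3 + 7.8448*d^2 - 4.0144*d - 1.2818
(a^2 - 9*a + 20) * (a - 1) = a^3 - 10*a^2 + 29*a - 20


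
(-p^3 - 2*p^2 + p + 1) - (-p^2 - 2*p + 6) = -p^3 - p^2 + 3*p - 5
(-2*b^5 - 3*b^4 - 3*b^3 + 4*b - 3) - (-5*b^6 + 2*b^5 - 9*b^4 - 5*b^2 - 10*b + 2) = 5*b^6 - 4*b^5 + 6*b^4 - 3*b^3 + 5*b^2 + 14*b - 5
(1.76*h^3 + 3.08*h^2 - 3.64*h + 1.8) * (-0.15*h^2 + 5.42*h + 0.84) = -0.264*h^5 + 9.0772*h^4 + 18.718*h^3 - 17.4116*h^2 + 6.6984*h + 1.512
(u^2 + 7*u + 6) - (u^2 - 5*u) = 12*u + 6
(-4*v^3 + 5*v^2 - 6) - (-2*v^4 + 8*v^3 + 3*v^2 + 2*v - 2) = 2*v^4 - 12*v^3 + 2*v^2 - 2*v - 4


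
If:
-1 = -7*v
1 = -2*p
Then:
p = -1/2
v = 1/7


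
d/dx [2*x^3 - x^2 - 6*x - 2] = 6*x^2 - 2*x - 6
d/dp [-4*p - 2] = -4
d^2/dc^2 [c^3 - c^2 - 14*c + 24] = 6*c - 2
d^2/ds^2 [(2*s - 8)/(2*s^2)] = 2*(s - 12)/s^4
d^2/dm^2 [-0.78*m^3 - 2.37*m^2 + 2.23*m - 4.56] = -4.68*m - 4.74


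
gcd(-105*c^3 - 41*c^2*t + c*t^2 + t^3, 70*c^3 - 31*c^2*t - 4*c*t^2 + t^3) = -35*c^2 - 2*c*t + t^2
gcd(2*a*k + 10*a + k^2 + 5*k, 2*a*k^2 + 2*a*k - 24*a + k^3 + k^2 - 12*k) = 2*a + k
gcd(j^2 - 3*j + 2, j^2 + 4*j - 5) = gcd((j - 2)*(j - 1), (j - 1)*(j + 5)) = j - 1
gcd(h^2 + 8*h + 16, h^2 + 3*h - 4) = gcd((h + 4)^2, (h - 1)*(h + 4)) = h + 4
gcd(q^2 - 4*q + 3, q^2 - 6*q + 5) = q - 1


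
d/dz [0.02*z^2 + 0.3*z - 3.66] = 0.04*z + 0.3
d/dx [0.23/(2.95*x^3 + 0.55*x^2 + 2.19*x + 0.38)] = (-2.0355*x^2 - 0.253*x - 0.5037)/(2.95*x^3 + 0.55*x^2 + 2.19*x + 0.38)^2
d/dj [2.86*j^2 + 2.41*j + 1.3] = 5.72*j + 2.41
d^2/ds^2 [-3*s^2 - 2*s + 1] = -6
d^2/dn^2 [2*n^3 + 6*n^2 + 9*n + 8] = 12*n + 12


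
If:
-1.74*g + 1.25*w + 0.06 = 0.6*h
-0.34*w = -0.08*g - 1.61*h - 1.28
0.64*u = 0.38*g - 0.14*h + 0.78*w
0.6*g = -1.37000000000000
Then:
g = -2.28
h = -1.52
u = -5.84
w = -3.95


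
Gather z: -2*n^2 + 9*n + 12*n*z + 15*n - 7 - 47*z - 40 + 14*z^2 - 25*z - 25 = -2*n^2 + 24*n + 14*z^2 + z*(12*n - 72) - 72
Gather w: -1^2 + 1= 0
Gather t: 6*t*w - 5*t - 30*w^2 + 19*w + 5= t*(6*w - 5) - 30*w^2 + 19*w + 5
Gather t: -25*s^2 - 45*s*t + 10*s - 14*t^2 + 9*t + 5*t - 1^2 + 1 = -25*s^2 + 10*s - 14*t^2 + t*(14 - 45*s)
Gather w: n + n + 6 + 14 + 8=2*n + 28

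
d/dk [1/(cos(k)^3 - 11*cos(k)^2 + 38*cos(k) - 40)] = (3*cos(k)^2 - 22*cos(k) + 38)*sin(k)/(cos(k)^3 - 11*cos(k)^2 + 38*cos(k) - 40)^2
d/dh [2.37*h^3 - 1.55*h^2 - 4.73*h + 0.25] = 7.11*h^2 - 3.1*h - 4.73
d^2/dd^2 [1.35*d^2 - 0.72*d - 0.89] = 2.70000000000000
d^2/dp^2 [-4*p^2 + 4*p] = -8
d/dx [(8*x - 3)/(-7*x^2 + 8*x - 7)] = 2*(28*x^2 - 21*x - 16)/(49*x^4 - 112*x^3 + 162*x^2 - 112*x + 49)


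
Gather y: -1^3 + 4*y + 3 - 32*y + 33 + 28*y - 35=0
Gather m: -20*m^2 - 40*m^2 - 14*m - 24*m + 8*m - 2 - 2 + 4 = -60*m^2 - 30*m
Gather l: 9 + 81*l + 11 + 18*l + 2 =99*l + 22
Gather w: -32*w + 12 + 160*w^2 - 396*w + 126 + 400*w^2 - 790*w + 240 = 560*w^2 - 1218*w + 378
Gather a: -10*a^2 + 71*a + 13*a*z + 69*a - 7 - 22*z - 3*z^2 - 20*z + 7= -10*a^2 + a*(13*z + 140) - 3*z^2 - 42*z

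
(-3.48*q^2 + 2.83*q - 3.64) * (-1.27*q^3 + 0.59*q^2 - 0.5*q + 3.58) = 4.4196*q^5 - 5.6473*q^4 + 8.0325*q^3 - 16.021*q^2 + 11.9514*q - 13.0312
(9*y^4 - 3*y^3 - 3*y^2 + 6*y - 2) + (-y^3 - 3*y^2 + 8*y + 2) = 9*y^4 - 4*y^3 - 6*y^2 + 14*y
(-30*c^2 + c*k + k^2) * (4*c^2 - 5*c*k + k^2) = -120*c^4 + 154*c^3*k - 31*c^2*k^2 - 4*c*k^3 + k^4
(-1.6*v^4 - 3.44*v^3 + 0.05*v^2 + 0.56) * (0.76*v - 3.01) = -1.216*v^5 + 2.2016*v^4 + 10.3924*v^3 - 0.1505*v^2 + 0.4256*v - 1.6856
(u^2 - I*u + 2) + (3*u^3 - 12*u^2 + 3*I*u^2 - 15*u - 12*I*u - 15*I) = 3*u^3 - 11*u^2 + 3*I*u^2 - 15*u - 13*I*u + 2 - 15*I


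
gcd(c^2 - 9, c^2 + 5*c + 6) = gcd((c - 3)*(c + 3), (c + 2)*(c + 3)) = c + 3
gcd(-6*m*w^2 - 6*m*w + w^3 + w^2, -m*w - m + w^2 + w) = w + 1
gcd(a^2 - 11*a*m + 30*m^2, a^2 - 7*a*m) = 1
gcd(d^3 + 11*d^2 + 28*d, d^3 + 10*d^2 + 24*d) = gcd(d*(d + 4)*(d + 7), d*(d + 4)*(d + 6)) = d^2 + 4*d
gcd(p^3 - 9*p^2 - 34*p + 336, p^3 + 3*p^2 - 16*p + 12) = p + 6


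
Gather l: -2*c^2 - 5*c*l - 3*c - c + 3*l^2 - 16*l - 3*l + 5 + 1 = -2*c^2 - 4*c + 3*l^2 + l*(-5*c - 19) + 6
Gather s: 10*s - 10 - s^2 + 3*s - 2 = -s^2 + 13*s - 12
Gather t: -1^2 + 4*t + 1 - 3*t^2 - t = -3*t^2 + 3*t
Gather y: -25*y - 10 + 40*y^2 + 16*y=40*y^2 - 9*y - 10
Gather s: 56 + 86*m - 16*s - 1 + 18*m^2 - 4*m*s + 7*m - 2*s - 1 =18*m^2 + 93*m + s*(-4*m - 18) + 54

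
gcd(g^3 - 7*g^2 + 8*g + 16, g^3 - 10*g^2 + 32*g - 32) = g^2 - 8*g + 16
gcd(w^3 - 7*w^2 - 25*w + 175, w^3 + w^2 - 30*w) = w - 5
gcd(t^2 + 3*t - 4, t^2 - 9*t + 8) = t - 1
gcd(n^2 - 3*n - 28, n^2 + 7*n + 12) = n + 4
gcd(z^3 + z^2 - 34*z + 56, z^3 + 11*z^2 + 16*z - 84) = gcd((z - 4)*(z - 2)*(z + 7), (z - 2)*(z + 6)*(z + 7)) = z^2 + 5*z - 14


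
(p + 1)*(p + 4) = p^2 + 5*p + 4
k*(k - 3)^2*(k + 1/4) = k^4 - 23*k^3/4 + 15*k^2/2 + 9*k/4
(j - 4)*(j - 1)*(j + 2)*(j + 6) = j^4 + 3*j^3 - 24*j^2 - 28*j + 48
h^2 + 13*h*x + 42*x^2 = (h + 6*x)*(h + 7*x)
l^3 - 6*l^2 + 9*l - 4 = (l - 4)*(l - 1)^2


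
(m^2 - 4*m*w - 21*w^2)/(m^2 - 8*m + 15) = (m^2 - 4*m*w - 21*w^2)/(m^2 - 8*m + 15)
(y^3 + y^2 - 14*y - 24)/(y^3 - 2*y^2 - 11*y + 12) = (y + 2)/(y - 1)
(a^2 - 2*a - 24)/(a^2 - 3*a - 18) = (a + 4)/(a + 3)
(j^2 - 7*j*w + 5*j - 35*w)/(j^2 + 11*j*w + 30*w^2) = (j^2 - 7*j*w + 5*j - 35*w)/(j^2 + 11*j*w + 30*w^2)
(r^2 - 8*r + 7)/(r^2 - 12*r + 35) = (r - 1)/(r - 5)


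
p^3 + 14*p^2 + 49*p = p*(p + 7)^2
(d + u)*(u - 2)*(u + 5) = d*u^2 + 3*d*u - 10*d + u^3 + 3*u^2 - 10*u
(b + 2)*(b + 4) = b^2 + 6*b + 8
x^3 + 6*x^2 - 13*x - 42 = (x - 3)*(x + 2)*(x + 7)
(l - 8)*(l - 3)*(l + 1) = l^3 - 10*l^2 + 13*l + 24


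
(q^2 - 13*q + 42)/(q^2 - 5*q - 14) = (q - 6)/(q + 2)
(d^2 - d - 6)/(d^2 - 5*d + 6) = (d + 2)/(d - 2)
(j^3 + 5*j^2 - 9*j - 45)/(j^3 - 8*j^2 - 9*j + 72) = (j + 5)/(j - 8)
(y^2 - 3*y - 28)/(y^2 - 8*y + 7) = (y + 4)/(y - 1)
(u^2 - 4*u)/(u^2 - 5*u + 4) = u/(u - 1)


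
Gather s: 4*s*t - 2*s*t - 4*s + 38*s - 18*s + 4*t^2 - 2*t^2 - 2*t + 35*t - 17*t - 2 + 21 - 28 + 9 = s*(2*t + 16) + 2*t^2 + 16*t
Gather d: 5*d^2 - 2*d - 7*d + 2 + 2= 5*d^2 - 9*d + 4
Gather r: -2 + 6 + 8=12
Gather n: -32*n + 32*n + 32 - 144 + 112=0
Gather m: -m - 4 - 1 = -m - 5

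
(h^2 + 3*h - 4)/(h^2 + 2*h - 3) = (h + 4)/(h + 3)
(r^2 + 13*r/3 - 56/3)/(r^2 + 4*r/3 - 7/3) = (3*r^2 + 13*r - 56)/(3*r^2 + 4*r - 7)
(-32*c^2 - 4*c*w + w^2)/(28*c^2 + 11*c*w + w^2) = (-8*c + w)/(7*c + w)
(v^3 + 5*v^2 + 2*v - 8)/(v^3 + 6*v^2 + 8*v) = (v - 1)/v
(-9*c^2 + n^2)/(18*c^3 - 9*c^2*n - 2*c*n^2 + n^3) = -1/(2*c - n)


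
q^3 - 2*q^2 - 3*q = q*(q - 3)*(q + 1)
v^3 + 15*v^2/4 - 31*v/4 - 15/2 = (v - 2)*(v + 3/4)*(v + 5)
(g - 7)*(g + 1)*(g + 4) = g^3 - 2*g^2 - 31*g - 28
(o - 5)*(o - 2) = o^2 - 7*o + 10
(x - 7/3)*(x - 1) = x^2 - 10*x/3 + 7/3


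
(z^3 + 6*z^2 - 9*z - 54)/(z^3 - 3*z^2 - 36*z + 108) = (z + 3)/(z - 6)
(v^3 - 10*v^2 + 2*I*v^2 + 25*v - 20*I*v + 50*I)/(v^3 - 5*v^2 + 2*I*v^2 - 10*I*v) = (v - 5)/v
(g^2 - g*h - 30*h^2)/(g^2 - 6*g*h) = (g + 5*h)/g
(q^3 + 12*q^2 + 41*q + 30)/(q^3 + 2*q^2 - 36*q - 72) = (q^2 + 6*q + 5)/(q^2 - 4*q - 12)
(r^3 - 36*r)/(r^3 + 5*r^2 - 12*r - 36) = r*(r - 6)/(r^2 - r - 6)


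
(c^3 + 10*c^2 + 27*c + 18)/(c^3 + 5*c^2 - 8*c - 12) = (c + 3)/(c - 2)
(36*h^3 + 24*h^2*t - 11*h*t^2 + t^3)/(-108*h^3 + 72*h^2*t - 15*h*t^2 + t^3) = (h + t)/(-3*h + t)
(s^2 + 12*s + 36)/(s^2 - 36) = (s + 6)/(s - 6)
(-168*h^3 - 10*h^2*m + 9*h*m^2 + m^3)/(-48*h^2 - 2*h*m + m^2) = (28*h^2 - 3*h*m - m^2)/(8*h - m)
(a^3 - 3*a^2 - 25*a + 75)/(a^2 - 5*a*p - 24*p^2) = (-a^3 + 3*a^2 + 25*a - 75)/(-a^2 + 5*a*p + 24*p^2)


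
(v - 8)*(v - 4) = v^2 - 12*v + 32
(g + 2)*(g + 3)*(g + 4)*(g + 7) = g^4 + 16*g^3 + 89*g^2 + 206*g + 168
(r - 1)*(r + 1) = r^2 - 1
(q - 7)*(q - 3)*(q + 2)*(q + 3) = q^4 - 5*q^3 - 23*q^2 + 45*q + 126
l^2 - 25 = (l - 5)*(l + 5)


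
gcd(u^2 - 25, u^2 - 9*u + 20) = u - 5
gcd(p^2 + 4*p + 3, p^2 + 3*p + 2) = p + 1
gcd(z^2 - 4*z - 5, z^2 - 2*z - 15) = z - 5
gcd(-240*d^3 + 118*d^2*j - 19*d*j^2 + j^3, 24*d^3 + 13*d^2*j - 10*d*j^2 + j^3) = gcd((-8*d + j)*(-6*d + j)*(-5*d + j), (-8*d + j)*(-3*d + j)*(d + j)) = 8*d - j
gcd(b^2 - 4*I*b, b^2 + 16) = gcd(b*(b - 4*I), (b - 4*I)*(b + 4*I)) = b - 4*I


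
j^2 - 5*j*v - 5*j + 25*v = (j - 5)*(j - 5*v)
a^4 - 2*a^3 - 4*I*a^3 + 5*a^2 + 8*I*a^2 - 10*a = a*(a - 2)*(a - 5*I)*(a + I)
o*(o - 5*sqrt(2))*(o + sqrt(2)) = o^3 - 4*sqrt(2)*o^2 - 10*o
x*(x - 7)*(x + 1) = x^3 - 6*x^2 - 7*x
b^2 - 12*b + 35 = (b - 7)*(b - 5)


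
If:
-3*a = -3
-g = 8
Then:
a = 1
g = -8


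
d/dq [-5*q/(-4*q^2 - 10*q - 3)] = 5*(3 - 4*q^2)/(16*q^4 + 80*q^3 + 124*q^2 + 60*q + 9)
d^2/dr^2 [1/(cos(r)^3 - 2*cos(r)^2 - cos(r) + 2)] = ((2 - cos(r))*(-cos(r) - 16*cos(2*r) + 9*cos(3*r))/4 + 2*(-3*cos(r)^2 + 4*cos(r) + 1)^2)/((2 - cos(r))^3*sin(r)^4)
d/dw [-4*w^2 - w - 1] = -8*w - 1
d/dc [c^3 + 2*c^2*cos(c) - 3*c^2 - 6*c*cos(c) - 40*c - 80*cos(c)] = -2*c^2*sin(c) + 3*c^2 + 6*c*sin(c) + 4*c*cos(c) - 6*c + 80*sin(c) - 6*cos(c) - 40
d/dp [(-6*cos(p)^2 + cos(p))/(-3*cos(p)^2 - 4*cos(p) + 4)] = (-27*cos(p)^2 + 48*cos(p) - 4)*sin(p)/((cos(p) + 2)^2*(3*cos(p) - 2)^2)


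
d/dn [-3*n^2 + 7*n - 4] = 7 - 6*n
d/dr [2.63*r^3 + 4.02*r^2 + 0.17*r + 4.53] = 7.89*r^2 + 8.04*r + 0.17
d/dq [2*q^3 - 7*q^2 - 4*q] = 6*q^2 - 14*q - 4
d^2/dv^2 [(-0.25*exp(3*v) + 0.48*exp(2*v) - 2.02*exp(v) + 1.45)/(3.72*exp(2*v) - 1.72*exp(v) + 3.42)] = (-3.4596*exp(6*v) + 4.79879999999999*exp(5*v) - 34.201936*exp(4*v) + 60.5075759999999*exp(3*v) + 91.574892*exp(2*v) - 58.9256*exp(v) - 15.097248)*exp(v)/(51.478848*exp(6*v) - 71.406144*exp(5*v) + 174.997728*exp(4*v) - 136.383616*exp(3*v) + 160.885008*exp(2*v) - 60.353424*exp(v) + 40.001688)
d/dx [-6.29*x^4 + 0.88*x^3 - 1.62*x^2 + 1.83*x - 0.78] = -25.16*x^3 + 2.64*x^2 - 3.24*x + 1.83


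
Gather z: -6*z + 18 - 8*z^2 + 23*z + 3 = -8*z^2 + 17*z + 21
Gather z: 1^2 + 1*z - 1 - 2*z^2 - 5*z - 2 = -2*z^2 - 4*z - 2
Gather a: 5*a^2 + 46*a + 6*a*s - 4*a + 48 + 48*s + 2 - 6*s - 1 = 5*a^2 + a*(6*s + 42) + 42*s + 49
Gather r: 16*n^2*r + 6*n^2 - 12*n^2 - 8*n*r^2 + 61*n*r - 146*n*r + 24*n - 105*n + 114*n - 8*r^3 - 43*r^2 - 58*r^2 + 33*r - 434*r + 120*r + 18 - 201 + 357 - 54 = -6*n^2 + 33*n - 8*r^3 + r^2*(-8*n - 101) + r*(16*n^2 - 85*n - 281) + 120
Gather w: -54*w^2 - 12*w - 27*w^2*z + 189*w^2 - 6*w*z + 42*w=w^2*(135 - 27*z) + w*(30 - 6*z)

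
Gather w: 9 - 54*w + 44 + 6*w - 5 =48 - 48*w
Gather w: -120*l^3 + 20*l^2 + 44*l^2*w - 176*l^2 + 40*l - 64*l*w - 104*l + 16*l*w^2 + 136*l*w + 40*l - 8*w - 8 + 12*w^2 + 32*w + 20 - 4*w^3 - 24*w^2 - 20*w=-120*l^3 - 156*l^2 - 24*l - 4*w^3 + w^2*(16*l - 12) + w*(44*l^2 + 72*l + 4) + 12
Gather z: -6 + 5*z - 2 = 5*z - 8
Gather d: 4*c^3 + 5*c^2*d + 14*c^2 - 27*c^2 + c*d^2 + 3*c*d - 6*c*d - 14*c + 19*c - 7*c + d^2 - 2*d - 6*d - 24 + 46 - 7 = 4*c^3 - 13*c^2 - 2*c + d^2*(c + 1) + d*(5*c^2 - 3*c - 8) + 15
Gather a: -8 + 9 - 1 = 0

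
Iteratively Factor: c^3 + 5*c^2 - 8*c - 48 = (c - 3)*(c^2 + 8*c + 16) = (c - 3)*(c + 4)*(c + 4)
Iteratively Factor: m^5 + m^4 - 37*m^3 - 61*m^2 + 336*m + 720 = (m - 5)*(m^4 + 6*m^3 - 7*m^2 - 96*m - 144) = (m - 5)*(m + 4)*(m^3 + 2*m^2 - 15*m - 36) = (m - 5)*(m - 4)*(m + 4)*(m^2 + 6*m + 9) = (m - 5)*(m - 4)*(m + 3)*(m + 4)*(m + 3)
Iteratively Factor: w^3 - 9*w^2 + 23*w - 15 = (w - 5)*(w^2 - 4*w + 3) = (w - 5)*(w - 3)*(w - 1)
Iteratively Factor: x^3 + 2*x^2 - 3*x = (x)*(x^2 + 2*x - 3) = x*(x + 3)*(x - 1)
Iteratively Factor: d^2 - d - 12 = (d - 4)*(d + 3)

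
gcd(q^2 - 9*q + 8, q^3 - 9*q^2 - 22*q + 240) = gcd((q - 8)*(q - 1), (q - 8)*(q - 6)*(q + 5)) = q - 8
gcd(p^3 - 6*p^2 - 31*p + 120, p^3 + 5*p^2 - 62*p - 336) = p - 8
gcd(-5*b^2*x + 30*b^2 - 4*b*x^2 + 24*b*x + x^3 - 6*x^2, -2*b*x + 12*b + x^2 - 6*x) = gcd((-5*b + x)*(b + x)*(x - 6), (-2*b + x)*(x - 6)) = x - 6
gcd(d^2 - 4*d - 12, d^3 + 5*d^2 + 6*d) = d + 2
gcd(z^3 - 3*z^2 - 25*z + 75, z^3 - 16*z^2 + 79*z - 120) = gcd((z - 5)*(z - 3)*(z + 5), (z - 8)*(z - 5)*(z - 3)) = z^2 - 8*z + 15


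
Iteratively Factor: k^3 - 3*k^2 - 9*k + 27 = (k + 3)*(k^2 - 6*k + 9) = (k - 3)*(k + 3)*(k - 3)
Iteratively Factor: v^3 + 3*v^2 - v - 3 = (v - 1)*(v^2 + 4*v + 3) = (v - 1)*(v + 1)*(v + 3)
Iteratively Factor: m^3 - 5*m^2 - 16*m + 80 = (m + 4)*(m^2 - 9*m + 20) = (m - 4)*(m + 4)*(m - 5)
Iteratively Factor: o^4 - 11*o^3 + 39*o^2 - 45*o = (o - 3)*(o^3 - 8*o^2 + 15*o) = o*(o - 3)*(o^2 - 8*o + 15) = o*(o - 3)^2*(o - 5)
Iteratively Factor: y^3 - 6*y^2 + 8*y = (y - 4)*(y^2 - 2*y) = y*(y - 4)*(y - 2)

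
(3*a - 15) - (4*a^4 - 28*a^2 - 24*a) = -4*a^4 + 28*a^2 + 27*a - 15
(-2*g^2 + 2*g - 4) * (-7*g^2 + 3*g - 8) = 14*g^4 - 20*g^3 + 50*g^2 - 28*g + 32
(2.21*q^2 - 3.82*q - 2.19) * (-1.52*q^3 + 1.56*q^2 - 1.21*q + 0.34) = -3.3592*q^5 + 9.254*q^4 - 5.3045*q^3 + 1.9572*q^2 + 1.3511*q - 0.7446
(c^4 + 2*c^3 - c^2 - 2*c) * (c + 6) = c^5 + 8*c^4 + 11*c^3 - 8*c^2 - 12*c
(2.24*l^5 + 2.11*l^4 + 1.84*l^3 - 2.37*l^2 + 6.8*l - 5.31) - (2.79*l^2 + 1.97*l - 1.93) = 2.24*l^5 + 2.11*l^4 + 1.84*l^3 - 5.16*l^2 + 4.83*l - 3.38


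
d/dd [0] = 0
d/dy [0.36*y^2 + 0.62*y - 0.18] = 0.72*y + 0.62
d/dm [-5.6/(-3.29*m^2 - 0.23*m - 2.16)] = (-36.848*m - 1.288)/(3.29*m^2 + 0.23*m + 2.16)^2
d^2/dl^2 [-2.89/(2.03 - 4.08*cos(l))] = (48.108096*sin(l)^2 - 23.936136*cos(l) + 48.108096)/(4.08*cos(l) - 2.03)^3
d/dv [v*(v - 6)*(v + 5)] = 3*v^2 - 2*v - 30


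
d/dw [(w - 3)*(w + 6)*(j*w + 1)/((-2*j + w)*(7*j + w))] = (-(2*j - w)*(7*j + w)*(j*(w - 3)*(w + 6) + (w - 3)*(j*w + 1) + (w + 6)*(j*w + 1)) + (2*j - w)*(w - 3)*(w + 6)*(j*w + 1) - (7*j + w)*(w - 3)*(w + 6)*(j*w + 1))/((2*j - w)^2*(7*j + w)^2)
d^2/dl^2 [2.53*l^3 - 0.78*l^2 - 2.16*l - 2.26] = 15.18*l - 1.56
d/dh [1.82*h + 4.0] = 1.82000000000000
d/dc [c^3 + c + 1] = 3*c^2 + 1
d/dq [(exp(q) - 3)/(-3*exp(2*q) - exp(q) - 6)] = ((exp(q) - 3)*(6*exp(q) + 1) - 3*exp(2*q) - exp(q) - 6)*exp(q)/(3*exp(2*q) + exp(q) + 6)^2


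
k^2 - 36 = (k - 6)*(k + 6)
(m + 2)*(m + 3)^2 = m^3 + 8*m^2 + 21*m + 18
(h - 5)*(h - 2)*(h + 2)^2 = h^4 - 3*h^3 - 14*h^2 + 12*h + 40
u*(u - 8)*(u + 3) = u^3 - 5*u^2 - 24*u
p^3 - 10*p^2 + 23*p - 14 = (p - 7)*(p - 2)*(p - 1)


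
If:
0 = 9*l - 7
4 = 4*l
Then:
No Solution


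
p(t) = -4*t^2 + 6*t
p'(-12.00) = 102.00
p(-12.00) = -648.00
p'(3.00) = -18.00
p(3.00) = -18.00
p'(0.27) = 3.84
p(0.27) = 1.33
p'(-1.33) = 16.64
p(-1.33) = -15.06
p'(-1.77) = 20.16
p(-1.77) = -23.15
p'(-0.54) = 10.32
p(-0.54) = -4.41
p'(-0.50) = 10.00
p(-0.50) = -4.00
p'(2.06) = -10.48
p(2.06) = -4.61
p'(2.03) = -10.24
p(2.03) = -4.30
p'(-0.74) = 11.92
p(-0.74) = -6.63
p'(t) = 6 - 8*t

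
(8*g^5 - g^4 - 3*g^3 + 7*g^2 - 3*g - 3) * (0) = 0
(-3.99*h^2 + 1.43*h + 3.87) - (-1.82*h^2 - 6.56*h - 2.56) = -2.17*h^2 + 7.99*h + 6.43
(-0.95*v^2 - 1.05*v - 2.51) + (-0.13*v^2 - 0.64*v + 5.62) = -1.08*v^2 - 1.69*v + 3.11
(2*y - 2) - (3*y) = -y - 2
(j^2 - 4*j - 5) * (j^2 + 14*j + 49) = j^4 + 10*j^3 - 12*j^2 - 266*j - 245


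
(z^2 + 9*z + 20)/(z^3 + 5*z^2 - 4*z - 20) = (z + 4)/(z^2 - 4)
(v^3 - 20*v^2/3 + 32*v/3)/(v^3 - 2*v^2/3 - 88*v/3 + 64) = v/(v + 6)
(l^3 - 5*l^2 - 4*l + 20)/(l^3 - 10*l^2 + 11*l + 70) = (l - 2)/(l - 7)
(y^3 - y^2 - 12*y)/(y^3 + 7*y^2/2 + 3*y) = 2*(y^2 - y - 12)/(2*y^2 + 7*y + 6)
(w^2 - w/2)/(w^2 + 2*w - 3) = w*(2*w - 1)/(2*(w^2 + 2*w - 3))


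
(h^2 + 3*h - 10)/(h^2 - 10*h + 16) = (h + 5)/(h - 8)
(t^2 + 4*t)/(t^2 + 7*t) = (t + 4)/(t + 7)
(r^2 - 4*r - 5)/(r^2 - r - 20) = (r + 1)/(r + 4)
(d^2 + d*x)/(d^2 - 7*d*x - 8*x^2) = d/(d - 8*x)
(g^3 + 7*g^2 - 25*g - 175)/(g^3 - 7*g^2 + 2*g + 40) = (g^2 + 12*g + 35)/(g^2 - 2*g - 8)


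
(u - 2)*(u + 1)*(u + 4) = u^3 + 3*u^2 - 6*u - 8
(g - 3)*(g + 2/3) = g^2 - 7*g/3 - 2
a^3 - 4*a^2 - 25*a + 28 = (a - 7)*(a - 1)*(a + 4)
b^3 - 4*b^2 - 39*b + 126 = (b - 7)*(b - 3)*(b + 6)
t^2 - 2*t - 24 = (t - 6)*(t + 4)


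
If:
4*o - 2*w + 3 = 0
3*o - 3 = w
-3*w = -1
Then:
No Solution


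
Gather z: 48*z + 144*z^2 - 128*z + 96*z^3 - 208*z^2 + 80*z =96*z^3 - 64*z^2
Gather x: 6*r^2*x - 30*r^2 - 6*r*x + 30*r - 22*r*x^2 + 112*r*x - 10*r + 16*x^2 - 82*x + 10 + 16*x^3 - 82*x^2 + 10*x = -30*r^2 + 20*r + 16*x^3 + x^2*(-22*r - 66) + x*(6*r^2 + 106*r - 72) + 10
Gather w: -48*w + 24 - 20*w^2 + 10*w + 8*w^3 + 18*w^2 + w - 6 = 8*w^3 - 2*w^2 - 37*w + 18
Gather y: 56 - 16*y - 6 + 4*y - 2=48 - 12*y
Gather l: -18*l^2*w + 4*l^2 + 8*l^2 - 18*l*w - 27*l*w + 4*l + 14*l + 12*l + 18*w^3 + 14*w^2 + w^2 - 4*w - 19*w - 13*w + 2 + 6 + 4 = l^2*(12 - 18*w) + l*(30 - 45*w) + 18*w^3 + 15*w^2 - 36*w + 12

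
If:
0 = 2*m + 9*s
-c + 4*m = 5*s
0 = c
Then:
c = 0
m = 0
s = 0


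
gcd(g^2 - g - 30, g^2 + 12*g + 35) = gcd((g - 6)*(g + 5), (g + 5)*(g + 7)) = g + 5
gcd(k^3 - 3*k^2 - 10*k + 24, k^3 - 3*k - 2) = k - 2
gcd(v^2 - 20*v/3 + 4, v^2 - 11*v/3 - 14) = v - 6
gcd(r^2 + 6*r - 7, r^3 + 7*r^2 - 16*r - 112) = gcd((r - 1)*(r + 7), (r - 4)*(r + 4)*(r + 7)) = r + 7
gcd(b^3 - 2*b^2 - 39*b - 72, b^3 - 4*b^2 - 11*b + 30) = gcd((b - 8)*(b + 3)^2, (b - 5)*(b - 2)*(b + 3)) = b + 3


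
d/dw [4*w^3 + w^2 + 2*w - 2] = 12*w^2 + 2*w + 2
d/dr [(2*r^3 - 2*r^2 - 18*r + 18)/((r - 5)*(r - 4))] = 2*(r^4 - 18*r^3 + 78*r^2 - 58*r - 99)/(r^4 - 18*r^3 + 121*r^2 - 360*r + 400)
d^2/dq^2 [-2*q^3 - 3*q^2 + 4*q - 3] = -12*q - 6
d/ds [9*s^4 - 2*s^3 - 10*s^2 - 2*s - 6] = 36*s^3 - 6*s^2 - 20*s - 2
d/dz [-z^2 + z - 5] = 1 - 2*z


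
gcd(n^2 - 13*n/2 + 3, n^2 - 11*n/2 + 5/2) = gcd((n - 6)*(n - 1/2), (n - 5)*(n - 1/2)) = n - 1/2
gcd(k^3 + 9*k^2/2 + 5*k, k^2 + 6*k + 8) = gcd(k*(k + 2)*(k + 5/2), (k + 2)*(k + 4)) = k + 2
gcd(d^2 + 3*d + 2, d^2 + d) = d + 1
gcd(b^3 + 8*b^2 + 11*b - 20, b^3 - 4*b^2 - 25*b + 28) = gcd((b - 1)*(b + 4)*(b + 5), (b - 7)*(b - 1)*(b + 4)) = b^2 + 3*b - 4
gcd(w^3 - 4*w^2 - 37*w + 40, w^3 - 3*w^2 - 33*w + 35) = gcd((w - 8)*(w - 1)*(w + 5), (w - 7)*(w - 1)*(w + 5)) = w^2 + 4*w - 5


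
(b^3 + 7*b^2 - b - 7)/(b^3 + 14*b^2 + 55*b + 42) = (b - 1)/(b + 6)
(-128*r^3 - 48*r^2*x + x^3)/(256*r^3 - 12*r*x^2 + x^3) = (4*r + x)/(-8*r + x)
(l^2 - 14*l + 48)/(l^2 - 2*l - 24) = (l - 8)/(l + 4)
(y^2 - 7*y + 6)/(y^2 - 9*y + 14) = (y^2 - 7*y + 6)/(y^2 - 9*y + 14)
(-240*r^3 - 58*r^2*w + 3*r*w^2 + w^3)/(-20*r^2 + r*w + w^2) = (48*r^2 + 2*r*w - w^2)/(4*r - w)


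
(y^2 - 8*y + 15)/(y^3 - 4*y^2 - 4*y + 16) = (y^2 - 8*y + 15)/(y^3 - 4*y^2 - 4*y + 16)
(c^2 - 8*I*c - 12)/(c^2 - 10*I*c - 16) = (c - 6*I)/(c - 8*I)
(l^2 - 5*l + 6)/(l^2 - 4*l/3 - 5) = 3*(l - 2)/(3*l + 5)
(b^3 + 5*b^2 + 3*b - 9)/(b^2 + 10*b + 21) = (b^2 + 2*b - 3)/(b + 7)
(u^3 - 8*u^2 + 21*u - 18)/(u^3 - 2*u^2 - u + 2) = (u^2 - 6*u + 9)/(u^2 - 1)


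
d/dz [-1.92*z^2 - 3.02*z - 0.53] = -3.84*z - 3.02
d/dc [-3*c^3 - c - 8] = -9*c^2 - 1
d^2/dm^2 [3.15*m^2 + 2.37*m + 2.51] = 6.30000000000000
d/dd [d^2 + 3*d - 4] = 2*d + 3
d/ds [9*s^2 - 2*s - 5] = 18*s - 2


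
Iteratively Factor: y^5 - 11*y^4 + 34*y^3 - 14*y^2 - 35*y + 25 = (y - 1)*(y^4 - 10*y^3 + 24*y^2 + 10*y - 25) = (y - 1)*(y + 1)*(y^3 - 11*y^2 + 35*y - 25) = (y - 5)*(y - 1)*(y + 1)*(y^2 - 6*y + 5) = (y - 5)*(y - 1)^2*(y + 1)*(y - 5)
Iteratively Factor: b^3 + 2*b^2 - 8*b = (b)*(b^2 + 2*b - 8) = b*(b + 4)*(b - 2)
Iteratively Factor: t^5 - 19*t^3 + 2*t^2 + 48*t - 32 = (t + 2)*(t^4 - 2*t^3 - 15*t^2 + 32*t - 16) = (t + 2)*(t + 4)*(t^3 - 6*t^2 + 9*t - 4) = (t - 1)*(t + 2)*(t + 4)*(t^2 - 5*t + 4) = (t - 4)*(t - 1)*(t + 2)*(t + 4)*(t - 1)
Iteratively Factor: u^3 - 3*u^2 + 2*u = (u - 2)*(u^2 - u) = (u - 2)*(u - 1)*(u)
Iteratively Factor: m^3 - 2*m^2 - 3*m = (m + 1)*(m^2 - 3*m) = (m - 3)*(m + 1)*(m)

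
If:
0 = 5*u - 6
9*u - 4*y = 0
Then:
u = 6/5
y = 27/10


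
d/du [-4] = 0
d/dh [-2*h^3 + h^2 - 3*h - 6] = -6*h^2 + 2*h - 3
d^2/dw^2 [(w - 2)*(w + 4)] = 2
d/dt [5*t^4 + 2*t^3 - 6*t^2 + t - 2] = 20*t^3 + 6*t^2 - 12*t + 1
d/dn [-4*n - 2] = -4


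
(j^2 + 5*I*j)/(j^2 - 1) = j*(j + 5*I)/(j^2 - 1)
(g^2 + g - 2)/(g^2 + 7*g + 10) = (g - 1)/(g + 5)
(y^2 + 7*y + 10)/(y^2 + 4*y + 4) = (y + 5)/(y + 2)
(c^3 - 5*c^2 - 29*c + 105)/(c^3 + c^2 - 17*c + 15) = (c - 7)/(c - 1)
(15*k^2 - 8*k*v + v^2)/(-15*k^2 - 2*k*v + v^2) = (-3*k + v)/(3*k + v)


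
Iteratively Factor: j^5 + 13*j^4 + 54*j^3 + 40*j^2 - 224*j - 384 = (j + 4)*(j^4 + 9*j^3 + 18*j^2 - 32*j - 96) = (j + 3)*(j + 4)*(j^3 + 6*j^2 - 32) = (j - 2)*(j + 3)*(j + 4)*(j^2 + 8*j + 16) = (j - 2)*(j + 3)*(j + 4)^2*(j + 4)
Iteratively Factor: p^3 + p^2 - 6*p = (p - 2)*(p^2 + 3*p) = (p - 2)*(p + 3)*(p)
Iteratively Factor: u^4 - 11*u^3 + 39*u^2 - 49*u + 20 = (u - 1)*(u^3 - 10*u^2 + 29*u - 20) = (u - 4)*(u - 1)*(u^2 - 6*u + 5) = (u - 4)*(u - 1)^2*(u - 5)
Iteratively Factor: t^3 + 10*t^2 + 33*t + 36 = (t + 3)*(t^2 + 7*t + 12) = (t + 3)^2*(t + 4)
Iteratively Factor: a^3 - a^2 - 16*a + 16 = (a - 4)*(a^2 + 3*a - 4) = (a - 4)*(a + 4)*(a - 1)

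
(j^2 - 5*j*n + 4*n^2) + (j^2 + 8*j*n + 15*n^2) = 2*j^2 + 3*j*n + 19*n^2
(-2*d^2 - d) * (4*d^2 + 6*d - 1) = -8*d^4 - 16*d^3 - 4*d^2 + d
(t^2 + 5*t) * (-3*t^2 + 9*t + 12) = -3*t^4 - 6*t^3 + 57*t^2 + 60*t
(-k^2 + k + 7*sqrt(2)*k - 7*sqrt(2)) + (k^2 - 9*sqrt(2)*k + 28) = -2*sqrt(2)*k + k - 7*sqrt(2) + 28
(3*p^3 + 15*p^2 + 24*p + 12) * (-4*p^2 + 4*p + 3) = -12*p^5 - 48*p^4 - 27*p^3 + 93*p^2 + 120*p + 36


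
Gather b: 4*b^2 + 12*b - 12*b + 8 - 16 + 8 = 4*b^2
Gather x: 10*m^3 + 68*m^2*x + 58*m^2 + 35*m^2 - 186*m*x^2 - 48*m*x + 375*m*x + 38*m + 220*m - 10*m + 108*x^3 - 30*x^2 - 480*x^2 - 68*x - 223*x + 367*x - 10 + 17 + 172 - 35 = 10*m^3 + 93*m^2 + 248*m + 108*x^3 + x^2*(-186*m - 510) + x*(68*m^2 + 327*m + 76) + 144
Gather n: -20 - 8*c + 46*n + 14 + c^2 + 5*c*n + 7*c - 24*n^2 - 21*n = c^2 - c - 24*n^2 + n*(5*c + 25) - 6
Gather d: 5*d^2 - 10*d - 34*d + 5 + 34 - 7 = 5*d^2 - 44*d + 32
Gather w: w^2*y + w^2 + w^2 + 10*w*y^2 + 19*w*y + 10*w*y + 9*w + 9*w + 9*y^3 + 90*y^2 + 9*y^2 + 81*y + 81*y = w^2*(y + 2) + w*(10*y^2 + 29*y + 18) + 9*y^3 + 99*y^2 + 162*y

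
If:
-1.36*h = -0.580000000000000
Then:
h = 0.43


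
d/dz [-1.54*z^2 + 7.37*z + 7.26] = 7.37 - 3.08*z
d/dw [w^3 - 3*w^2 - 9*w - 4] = 3*w^2 - 6*w - 9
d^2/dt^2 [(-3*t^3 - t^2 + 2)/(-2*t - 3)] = 2*(12*t^3 + 54*t^2 + 81*t + 1)/(8*t^3 + 36*t^2 + 54*t + 27)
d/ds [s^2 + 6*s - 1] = 2*s + 6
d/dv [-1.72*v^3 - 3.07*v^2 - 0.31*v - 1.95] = -5.16*v^2 - 6.14*v - 0.31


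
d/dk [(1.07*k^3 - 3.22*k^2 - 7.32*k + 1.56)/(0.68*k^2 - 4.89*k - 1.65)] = (0.7276*k^4 - 10.4646*k^3 + 15.4269*k^2 + 8.5044*k + 19.7064)/(0.4624*k^4 - 6.6504*k^3 + 21.6681*k^2 + 16.137*k + 2.7225)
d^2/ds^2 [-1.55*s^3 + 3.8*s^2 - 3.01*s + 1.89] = 7.6 - 9.3*s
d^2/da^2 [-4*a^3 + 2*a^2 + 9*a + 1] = 4 - 24*a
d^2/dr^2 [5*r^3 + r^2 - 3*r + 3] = 30*r + 2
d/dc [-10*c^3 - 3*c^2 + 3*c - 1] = -30*c^2 - 6*c + 3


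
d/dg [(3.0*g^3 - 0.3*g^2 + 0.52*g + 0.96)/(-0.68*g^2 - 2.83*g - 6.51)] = (-2.04*g^4 - 16.98*g^3 - 57.3874*g^2 + 5.2116*g - 0.6684)/(0.4624*g^4 + 3.8488*g^3 + 16.8625*g^2 + 36.8466*g + 42.3801)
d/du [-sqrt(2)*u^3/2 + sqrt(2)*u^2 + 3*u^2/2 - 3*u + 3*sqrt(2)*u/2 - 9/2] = -3*sqrt(2)*u^2/2 + 2*sqrt(2)*u + 3*u - 3 + 3*sqrt(2)/2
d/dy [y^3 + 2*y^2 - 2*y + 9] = 3*y^2 + 4*y - 2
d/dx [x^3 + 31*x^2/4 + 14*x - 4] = 3*x^2 + 31*x/2 + 14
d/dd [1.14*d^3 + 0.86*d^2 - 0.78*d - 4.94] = 3.42*d^2 + 1.72*d - 0.78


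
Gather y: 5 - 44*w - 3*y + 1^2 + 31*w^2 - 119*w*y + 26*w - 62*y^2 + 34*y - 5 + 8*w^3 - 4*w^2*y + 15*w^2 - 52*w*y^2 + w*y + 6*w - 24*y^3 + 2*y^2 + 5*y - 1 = 8*w^3 + 46*w^2 - 12*w - 24*y^3 + y^2*(-52*w - 60) + y*(-4*w^2 - 118*w + 36)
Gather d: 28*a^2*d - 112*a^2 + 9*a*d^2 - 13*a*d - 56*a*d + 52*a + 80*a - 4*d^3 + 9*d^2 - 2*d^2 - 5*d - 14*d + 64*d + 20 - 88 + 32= -112*a^2 + 132*a - 4*d^3 + d^2*(9*a + 7) + d*(28*a^2 - 69*a + 45) - 36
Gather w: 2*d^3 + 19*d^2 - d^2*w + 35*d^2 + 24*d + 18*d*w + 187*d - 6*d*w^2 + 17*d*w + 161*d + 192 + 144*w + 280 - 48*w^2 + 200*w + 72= 2*d^3 + 54*d^2 + 372*d + w^2*(-6*d - 48) + w*(-d^2 + 35*d + 344) + 544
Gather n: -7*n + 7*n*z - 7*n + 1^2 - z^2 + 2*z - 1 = n*(7*z - 14) - z^2 + 2*z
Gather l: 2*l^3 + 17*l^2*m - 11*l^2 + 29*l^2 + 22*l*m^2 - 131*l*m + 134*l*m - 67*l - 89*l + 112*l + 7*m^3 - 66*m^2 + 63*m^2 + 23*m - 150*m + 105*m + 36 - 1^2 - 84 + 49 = 2*l^3 + l^2*(17*m + 18) + l*(22*m^2 + 3*m - 44) + 7*m^3 - 3*m^2 - 22*m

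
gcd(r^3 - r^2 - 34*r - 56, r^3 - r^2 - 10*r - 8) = r + 2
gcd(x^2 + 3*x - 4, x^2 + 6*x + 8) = x + 4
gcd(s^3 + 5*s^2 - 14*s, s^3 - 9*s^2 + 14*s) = s^2 - 2*s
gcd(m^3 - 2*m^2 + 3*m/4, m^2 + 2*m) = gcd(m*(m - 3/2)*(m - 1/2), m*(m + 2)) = m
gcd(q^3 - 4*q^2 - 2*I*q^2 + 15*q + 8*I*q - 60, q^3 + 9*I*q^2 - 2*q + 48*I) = q + 3*I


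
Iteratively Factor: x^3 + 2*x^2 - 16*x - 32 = (x - 4)*(x^2 + 6*x + 8) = (x - 4)*(x + 4)*(x + 2)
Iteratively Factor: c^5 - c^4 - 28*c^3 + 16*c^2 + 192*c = (c - 4)*(c^4 + 3*c^3 - 16*c^2 - 48*c) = c*(c - 4)*(c^3 + 3*c^2 - 16*c - 48) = c*(c - 4)*(c + 4)*(c^2 - c - 12) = c*(c - 4)*(c + 3)*(c + 4)*(c - 4)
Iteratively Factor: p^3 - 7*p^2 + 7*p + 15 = (p - 3)*(p^2 - 4*p - 5) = (p - 3)*(p + 1)*(p - 5)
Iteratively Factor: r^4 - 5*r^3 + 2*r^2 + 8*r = (r - 4)*(r^3 - r^2 - 2*r) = (r - 4)*(r + 1)*(r^2 - 2*r) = r*(r - 4)*(r + 1)*(r - 2)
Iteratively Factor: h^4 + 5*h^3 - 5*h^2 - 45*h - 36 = (h + 1)*(h^3 + 4*h^2 - 9*h - 36) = (h - 3)*(h + 1)*(h^2 + 7*h + 12) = (h - 3)*(h + 1)*(h + 3)*(h + 4)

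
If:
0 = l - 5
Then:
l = 5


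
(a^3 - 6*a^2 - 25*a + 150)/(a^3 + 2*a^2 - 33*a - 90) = (a - 5)/(a + 3)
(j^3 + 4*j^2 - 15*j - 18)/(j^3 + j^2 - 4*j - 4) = (j^2 + 3*j - 18)/(j^2 - 4)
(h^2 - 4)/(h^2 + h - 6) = (h + 2)/(h + 3)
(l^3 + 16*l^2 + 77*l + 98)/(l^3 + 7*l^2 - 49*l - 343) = (l + 2)/(l - 7)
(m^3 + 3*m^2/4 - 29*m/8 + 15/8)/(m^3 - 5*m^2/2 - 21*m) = (-8*m^3 - 6*m^2 + 29*m - 15)/(4*m*(-2*m^2 + 5*m + 42))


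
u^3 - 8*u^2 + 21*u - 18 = (u - 3)^2*(u - 2)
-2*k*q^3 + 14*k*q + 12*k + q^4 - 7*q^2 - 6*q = (-2*k + q)*(q - 3)*(q + 1)*(q + 2)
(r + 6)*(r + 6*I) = r^2 + 6*r + 6*I*r + 36*I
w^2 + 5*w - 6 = (w - 1)*(w + 6)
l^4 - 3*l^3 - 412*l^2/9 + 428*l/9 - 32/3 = (l - 8)*(l - 2/3)*(l - 1/3)*(l + 6)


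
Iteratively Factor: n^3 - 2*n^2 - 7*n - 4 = (n + 1)*(n^2 - 3*n - 4) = (n + 1)^2*(n - 4)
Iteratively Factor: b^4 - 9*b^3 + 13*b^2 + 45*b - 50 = (b - 5)*(b^3 - 4*b^2 - 7*b + 10) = (b - 5)*(b + 2)*(b^2 - 6*b + 5) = (b - 5)^2*(b + 2)*(b - 1)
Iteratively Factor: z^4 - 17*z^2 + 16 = (z - 4)*(z^3 + 4*z^2 - z - 4) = (z - 4)*(z - 1)*(z^2 + 5*z + 4) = (z - 4)*(z - 1)*(z + 4)*(z + 1)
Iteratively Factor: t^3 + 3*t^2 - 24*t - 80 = (t - 5)*(t^2 + 8*t + 16) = (t - 5)*(t + 4)*(t + 4)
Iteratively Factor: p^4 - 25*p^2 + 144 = (p - 4)*(p^3 + 4*p^2 - 9*p - 36) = (p - 4)*(p + 3)*(p^2 + p - 12) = (p - 4)*(p + 3)*(p + 4)*(p - 3)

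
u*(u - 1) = u^2 - u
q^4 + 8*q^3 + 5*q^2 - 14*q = q*(q - 1)*(q + 2)*(q + 7)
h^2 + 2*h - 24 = (h - 4)*(h + 6)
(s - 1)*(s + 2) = s^2 + s - 2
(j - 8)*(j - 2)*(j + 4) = j^3 - 6*j^2 - 24*j + 64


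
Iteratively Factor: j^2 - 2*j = (j)*(j - 2)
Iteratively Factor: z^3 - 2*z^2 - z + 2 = (z - 2)*(z^2 - 1) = (z - 2)*(z - 1)*(z + 1)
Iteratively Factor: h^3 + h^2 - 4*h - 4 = (h + 1)*(h^2 - 4) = (h - 2)*(h + 1)*(h + 2)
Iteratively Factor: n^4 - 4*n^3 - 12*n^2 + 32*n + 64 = (n - 4)*(n^3 - 12*n - 16) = (n - 4)*(n + 2)*(n^2 - 2*n - 8) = (n - 4)*(n + 2)^2*(n - 4)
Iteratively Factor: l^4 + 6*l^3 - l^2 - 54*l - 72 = (l - 3)*(l^3 + 9*l^2 + 26*l + 24) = (l - 3)*(l + 2)*(l^2 + 7*l + 12) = (l - 3)*(l + 2)*(l + 3)*(l + 4)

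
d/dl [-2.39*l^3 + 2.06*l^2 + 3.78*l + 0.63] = -7.17*l^2 + 4.12*l + 3.78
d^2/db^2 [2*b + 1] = 0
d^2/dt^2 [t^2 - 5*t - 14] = 2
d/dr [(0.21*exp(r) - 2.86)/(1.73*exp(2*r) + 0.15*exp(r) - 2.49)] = (-0.3633*exp(2*r) + 9.8956*exp(r) - 0.0939)*exp(r)/(2.9929*exp(4*r) + 0.519*exp(3*r) - 8.5929*exp(2*r) - 0.747*exp(r) + 6.2001)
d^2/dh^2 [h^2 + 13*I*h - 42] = 2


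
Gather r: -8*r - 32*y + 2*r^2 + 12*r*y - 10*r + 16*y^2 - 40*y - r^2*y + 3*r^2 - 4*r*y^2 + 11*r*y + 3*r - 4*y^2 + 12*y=r^2*(5 - y) + r*(-4*y^2 + 23*y - 15) + 12*y^2 - 60*y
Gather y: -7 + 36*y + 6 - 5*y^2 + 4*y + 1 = -5*y^2 + 40*y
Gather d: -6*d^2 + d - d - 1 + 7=6 - 6*d^2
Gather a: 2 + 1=3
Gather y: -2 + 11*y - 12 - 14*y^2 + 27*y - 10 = -14*y^2 + 38*y - 24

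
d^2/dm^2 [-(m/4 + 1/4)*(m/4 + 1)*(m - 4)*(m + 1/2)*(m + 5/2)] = -5*m^3/4 - 3*m^2 + 141*m/32 + 251/32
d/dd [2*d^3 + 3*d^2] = 6*d*(d + 1)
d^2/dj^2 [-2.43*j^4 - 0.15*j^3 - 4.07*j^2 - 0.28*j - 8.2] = -29.16*j^2 - 0.9*j - 8.14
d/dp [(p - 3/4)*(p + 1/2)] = 2*p - 1/4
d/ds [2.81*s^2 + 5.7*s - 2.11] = 5.62*s + 5.7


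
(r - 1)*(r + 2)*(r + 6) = r^3 + 7*r^2 + 4*r - 12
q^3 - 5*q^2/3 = q^2*(q - 5/3)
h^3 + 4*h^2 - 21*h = h*(h - 3)*(h + 7)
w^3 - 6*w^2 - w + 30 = (w - 5)*(w - 3)*(w + 2)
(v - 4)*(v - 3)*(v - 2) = v^3 - 9*v^2 + 26*v - 24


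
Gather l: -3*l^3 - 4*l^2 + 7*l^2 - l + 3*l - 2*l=-3*l^3 + 3*l^2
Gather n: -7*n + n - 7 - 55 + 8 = -6*n - 54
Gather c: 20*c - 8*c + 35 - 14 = 12*c + 21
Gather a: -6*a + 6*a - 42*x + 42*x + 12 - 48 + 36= 0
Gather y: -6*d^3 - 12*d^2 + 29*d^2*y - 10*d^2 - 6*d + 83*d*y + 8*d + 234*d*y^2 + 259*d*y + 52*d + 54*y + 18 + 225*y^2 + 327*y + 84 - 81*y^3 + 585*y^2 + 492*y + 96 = -6*d^3 - 22*d^2 + 54*d - 81*y^3 + y^2*(234*d + 810) + y*(29*d^2 + 342*d + 873) + 198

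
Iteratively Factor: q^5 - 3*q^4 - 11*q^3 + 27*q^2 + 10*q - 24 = (q - 1)*(q^4 - 2*q^3 - 13*q^2 + 14*q + 24) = (q - 4)*(q - 1)*(q^3 + 2*q^2 - 5*q - 6) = (q - 4)*(q - 1)*(q + 1)*(q^2 + q - 6) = (q - 4)*(q - 1)*(q + 1)*(q + 3)*(q - 2)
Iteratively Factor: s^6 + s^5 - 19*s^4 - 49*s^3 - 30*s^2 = (s + 3)*(s^5 - 2*s^4 - 13*s^3 - 10*s^2) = (s + 2)*(s + 3)*(s^4 - 4*s^3 - 5*s^2) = s*(s + 2)*(s + 3)*(s^3 - 4*s^2 - 5*s) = s^2*(s + 2)*(s + 3)*(s^2 - 4*s - 5) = s^2*(s + 1)*(s + 2)*(s + 3)*(s - 5)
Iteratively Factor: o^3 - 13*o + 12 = (o - 1)*(o^2 + o - 12) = (o - 1)*(o + 4)*(o - 3)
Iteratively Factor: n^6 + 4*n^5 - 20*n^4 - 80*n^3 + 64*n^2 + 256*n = (n - 2)*(n^5 + 6*n^4 - 8*n^3 - 96*n^2 - 128*n) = (n - 2)*(n + 2)*(n^4 + 4*n^3 - 16*n^2 - 64*n) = (n - 4)*(n - 2)*(n + 2)*(n^3 + 8*n^2 + 16*n) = (n - 4)*(n - 2)*(n + 2)*(n + 4)*(n^2 + 4*n) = (n - 4)*(n - 2)*(n + 2)*(n + 4)^2*(n)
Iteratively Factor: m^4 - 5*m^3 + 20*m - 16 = (m - 1)*(m^3 - 4*m^2 - 4*m + 16) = (m - 1)*(m + 2)*(m^2 - 6*m + 8) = (m - 2)*(m - 1)*(m + 2)*(m - 4)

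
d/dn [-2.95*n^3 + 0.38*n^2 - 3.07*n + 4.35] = -8.85*n^2 + 0.76*n - 3.07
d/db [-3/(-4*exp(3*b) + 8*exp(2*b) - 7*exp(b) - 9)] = (-36*exp(2*b) + 48*exp(b) - 21)*exp(b)/(4*exp(3*b) - 8*exp(2*b) + 7*exp(b) + 9)^2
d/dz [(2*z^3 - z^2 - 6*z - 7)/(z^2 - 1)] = 2*(z^4 + 8*z + 3)/(z^4 - 2*z^2 + 1)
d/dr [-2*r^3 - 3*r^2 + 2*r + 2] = -6*r^2 - 6*r + 2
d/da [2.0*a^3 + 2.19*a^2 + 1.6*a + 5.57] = 6.0*a^2 + 4.38*a + 1.6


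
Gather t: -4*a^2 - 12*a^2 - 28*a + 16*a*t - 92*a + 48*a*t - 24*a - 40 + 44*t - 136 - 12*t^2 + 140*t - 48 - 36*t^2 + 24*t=-16*a^2 - 144*a - 48*t^2 + t*(64*a + 208) - 224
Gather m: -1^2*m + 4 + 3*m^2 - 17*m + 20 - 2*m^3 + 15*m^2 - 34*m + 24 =-2*m^3 + 18*m^2 - 52*m + 48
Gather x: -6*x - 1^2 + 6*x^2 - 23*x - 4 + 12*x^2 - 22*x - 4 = 18*x^2 - 51*x - 9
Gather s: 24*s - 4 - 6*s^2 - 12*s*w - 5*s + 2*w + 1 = -6*s^2 + s*(19 - 12*w) + 2*w - 3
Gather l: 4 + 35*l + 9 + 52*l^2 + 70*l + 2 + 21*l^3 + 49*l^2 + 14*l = 21*l^3 + 101*l^2 + 119*l + 15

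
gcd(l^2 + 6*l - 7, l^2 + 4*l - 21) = l + 7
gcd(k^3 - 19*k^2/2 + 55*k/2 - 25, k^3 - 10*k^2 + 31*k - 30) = k^2 - 7*k + 10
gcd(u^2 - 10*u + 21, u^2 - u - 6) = u - 3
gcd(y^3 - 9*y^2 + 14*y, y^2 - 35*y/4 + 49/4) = y - 7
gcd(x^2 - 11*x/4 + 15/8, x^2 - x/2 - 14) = 1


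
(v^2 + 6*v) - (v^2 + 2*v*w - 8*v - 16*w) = -2*v*w + 14*v + 16*w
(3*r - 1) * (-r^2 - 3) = -3*r^3 + r^2 - 9*r + 3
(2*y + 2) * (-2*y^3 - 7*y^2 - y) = -4*y^4 - 18*y^3 - 16*y^2 - 2*y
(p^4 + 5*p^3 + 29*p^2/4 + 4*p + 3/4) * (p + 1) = p^5 + 6*p^4 + 49*p^3/4 + 45*p^2/4 + 19*p/4 + 3/4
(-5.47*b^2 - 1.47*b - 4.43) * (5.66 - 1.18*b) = 6.4546*b^3 - 29.2256*b^2 - 3.0928*b - 25.0738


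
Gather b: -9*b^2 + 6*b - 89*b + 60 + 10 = -9*b^2 - 83*b + 70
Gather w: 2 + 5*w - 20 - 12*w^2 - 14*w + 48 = -12*w^2 - 9*w + 30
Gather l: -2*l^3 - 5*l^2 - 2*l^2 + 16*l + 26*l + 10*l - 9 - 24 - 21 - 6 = -2*l^3 - 7*l^2 + 52*l - 60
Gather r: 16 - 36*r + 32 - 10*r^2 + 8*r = -10*r^2 - 28*r + 48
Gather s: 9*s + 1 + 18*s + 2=27*s + 3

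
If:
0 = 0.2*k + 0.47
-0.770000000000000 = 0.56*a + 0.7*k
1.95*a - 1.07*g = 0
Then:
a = 1.56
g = 2.85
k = -2.35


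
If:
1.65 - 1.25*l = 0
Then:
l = 1.32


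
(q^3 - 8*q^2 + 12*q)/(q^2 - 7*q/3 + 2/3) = 3*q*(q - 6)/(3*q - 1)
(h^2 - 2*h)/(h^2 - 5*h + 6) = h/(h - 3)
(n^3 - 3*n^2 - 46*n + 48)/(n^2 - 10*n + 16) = (n^2 + 5*n - 6)/(n - 2)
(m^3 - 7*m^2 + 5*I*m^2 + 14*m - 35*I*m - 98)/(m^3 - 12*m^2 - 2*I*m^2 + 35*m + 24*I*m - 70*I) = (m + 7*I)/(m - 5)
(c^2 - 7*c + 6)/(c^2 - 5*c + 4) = (c - 6)/(c - 4)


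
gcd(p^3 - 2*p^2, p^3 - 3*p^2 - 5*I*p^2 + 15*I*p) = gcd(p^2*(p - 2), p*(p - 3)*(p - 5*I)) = p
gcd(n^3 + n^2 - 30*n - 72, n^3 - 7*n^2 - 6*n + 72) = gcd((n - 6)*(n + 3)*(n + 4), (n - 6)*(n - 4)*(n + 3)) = n^2 - 3*n - 18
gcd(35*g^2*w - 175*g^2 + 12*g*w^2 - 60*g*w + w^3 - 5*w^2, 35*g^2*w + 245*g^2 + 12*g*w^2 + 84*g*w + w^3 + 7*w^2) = 35*g^2 + 12*g*w + w^2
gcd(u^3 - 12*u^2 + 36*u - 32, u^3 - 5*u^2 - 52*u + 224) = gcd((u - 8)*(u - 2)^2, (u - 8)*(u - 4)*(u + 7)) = u - 8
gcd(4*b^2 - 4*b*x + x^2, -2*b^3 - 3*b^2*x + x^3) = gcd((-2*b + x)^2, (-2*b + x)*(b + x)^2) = -2*b + x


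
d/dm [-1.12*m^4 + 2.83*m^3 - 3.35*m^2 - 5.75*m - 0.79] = -4.48*m^3 + 8.49*m^2 - 6.7*m - 5.75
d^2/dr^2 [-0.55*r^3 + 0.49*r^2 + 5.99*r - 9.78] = 0.98 - 3.3*r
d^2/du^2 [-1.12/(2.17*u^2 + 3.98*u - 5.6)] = (10.547936*u^2 + 19.345984*u - 1.12*(4.34*u + 3.98)*(8.68*u + 7.96) - 27.22048)/(2.17*u^2 + 3.98*u - 5.6)^3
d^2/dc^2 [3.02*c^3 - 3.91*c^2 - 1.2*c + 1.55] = 18.12*c - 7.82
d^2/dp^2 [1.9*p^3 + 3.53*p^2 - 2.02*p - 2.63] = 11.4*p + 7.06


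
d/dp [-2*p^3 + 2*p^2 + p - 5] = -6*p^2 + 4*p + 1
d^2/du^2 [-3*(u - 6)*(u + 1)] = -6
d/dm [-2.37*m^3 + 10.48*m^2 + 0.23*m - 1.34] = -7.11*m^2 + 20.96*m + 0.23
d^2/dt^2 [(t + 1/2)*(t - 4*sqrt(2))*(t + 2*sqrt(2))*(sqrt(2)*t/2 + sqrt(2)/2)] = 6*sqrt(2)*t^2 - 12*t + 9*sqrt(2)*t/2 - 31*sqrt(2)/2 - 6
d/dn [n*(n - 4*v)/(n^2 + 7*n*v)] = 11*v/(n^2 + 14*n*v + 49*v^2)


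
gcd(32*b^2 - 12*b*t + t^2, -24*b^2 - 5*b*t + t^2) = -8*b + t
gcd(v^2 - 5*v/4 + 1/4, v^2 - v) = v - 1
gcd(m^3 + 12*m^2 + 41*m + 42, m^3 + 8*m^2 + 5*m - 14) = m^2 + 9*m + 14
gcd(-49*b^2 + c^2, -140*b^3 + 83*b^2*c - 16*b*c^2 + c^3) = 7*b - c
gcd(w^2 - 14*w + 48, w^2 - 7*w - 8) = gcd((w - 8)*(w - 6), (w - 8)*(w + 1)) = w - 8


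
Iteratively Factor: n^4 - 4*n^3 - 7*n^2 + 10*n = (n - 1)*(n^3 - 3*n^2 - 10*n) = n*(n - 1)*(n^2 - 3*n - 10) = n*(n - 5)*(n - 1)*(n + 2)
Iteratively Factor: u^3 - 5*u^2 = (u)*(u^2 - 5*u) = u^2*(u - 5)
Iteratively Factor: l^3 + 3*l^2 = (l)*(l^2 + 3*l) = l^2*(l + 3)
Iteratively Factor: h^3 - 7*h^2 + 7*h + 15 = (h + 1)*(h^2 - 8*h + 15) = (h - 3)*(h + 1)*(h - 5)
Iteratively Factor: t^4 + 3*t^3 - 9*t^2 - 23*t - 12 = (t + 1)*(t^3 + 2*t^2 - 11*t - 12) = (t + 1)*(t + 4)*(t^2 - 2*t - 3) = (t - 3)*(t + 1)*(t + 4)*(t + 1)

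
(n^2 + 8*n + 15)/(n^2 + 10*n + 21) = (n + 5)/(n + 7)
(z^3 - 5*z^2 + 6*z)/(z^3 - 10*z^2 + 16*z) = (z - 3)/(z - 8)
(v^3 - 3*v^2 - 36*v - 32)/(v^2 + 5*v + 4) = v - 8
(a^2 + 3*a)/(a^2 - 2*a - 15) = a/(a - 5)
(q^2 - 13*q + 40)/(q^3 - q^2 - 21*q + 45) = (q^2 - 13*q + 40)/(q^3 - q^2 - 21*q + 45)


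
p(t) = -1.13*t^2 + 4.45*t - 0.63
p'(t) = 4.45 - 2.26*t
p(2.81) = 2.95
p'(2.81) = -1.90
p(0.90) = 2.46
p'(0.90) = 2.42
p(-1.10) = -6.89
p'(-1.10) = 6.94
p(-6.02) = -68.37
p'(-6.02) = 18.06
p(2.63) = 3.26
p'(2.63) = -1.49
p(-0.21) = -1.61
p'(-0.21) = 4.92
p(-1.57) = -10.40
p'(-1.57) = 8.00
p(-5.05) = -51.92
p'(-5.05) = 15.86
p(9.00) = -52.11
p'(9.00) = -15.89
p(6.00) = -14.61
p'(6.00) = -9.11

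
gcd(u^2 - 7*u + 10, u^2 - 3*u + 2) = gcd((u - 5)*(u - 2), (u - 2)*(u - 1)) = u - 2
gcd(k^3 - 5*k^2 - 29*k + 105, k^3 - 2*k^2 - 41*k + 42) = k - 7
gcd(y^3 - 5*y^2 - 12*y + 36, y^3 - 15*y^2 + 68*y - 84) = y^2 - 8*y + 12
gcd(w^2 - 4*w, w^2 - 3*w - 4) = w - 4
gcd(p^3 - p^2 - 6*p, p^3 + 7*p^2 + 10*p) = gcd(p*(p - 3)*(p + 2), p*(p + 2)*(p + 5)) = p^2 + 2*p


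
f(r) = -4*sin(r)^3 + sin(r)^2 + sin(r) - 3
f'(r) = -12*sin(r)^2*cos(r) + 2*sin(r)*cos(r) + cos(r)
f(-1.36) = 0.72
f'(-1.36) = -2.60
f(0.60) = -2.84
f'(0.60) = -1.40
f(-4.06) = -3.58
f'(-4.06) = 3.03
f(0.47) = -2.71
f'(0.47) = -0.50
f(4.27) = -0.13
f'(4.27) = 4.54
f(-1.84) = 0.55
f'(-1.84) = 3.21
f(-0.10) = -3.09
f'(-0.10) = 0.68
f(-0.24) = -3.13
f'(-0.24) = -0.15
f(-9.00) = -2.96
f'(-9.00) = 1.70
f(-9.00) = -2.96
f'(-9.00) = 1.70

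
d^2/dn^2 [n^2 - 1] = 2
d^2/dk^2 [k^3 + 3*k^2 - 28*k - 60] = 6*k + 6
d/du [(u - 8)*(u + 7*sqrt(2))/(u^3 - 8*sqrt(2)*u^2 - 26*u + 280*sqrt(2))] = ((u - 8)*(u + 7*sqrt(2))*(-3*u^2 + 16*sqrt(2)*u + 26) + (2*u - 8 + 7*sqrt(2))*(u^3 - 8*sqrt(2)*u^2 - 26*u + 280*sqrt(2)))/(u^3 - 8*sqrt(2)*u^2 - 26*u + 280*sqrt(2))^2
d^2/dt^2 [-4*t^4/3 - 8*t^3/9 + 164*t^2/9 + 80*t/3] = -16*t^2 - 16*t/3 + 328/9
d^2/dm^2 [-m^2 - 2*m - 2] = -2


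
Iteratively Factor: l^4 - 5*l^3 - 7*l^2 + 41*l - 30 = (l - 5)*(l^3 - 7*l + 6) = (l - 5)*(l - 1)*(l^2 + l - 6) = (l - 5)*(l - 2)*(l - 1)*(l + 3)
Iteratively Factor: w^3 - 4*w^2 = (w)*(w^2 - 4*w) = w^2*(w - 4)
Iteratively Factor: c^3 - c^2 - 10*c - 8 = (c + 2)*(c^2 - 3*c - 4) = (c - 4)*(c + 2)*(c + 1)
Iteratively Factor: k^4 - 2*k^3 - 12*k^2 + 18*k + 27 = (k + 3)*(k^3 - 5*k^2 + 3*k + 9) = (k - 3)*(k + 3)*(k^2 - 2*k - 3) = (k - 3)^2*(k + 3)*(k + 1)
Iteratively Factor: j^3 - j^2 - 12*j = (j + 3)*(j^2 - 4*j) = (j - 4)*(j + 3)*(j)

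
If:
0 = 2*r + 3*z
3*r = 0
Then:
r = 0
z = 0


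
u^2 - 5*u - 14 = (u - 7)*(u + 2)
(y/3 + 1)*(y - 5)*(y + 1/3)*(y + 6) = y^4/3 + 13*y^3/9 - 77*y^2/9 - 33*y - 10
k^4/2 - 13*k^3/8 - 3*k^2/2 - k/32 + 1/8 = (k/2 + 1/4)*(k - 4)*(k - 1/4)*(k + 1/2)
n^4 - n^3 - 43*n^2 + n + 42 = (n - 7)*(n - 1)*(n + 1)*(n + 6)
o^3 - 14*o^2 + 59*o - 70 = (o - 7)*(o - 5)*(o - 2)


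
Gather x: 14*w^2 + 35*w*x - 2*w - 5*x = 14*w^2 - 2*w + x*(35*w - 5)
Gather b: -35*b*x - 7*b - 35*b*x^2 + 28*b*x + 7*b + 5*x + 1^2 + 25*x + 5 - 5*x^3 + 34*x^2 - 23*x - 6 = b*(-35*x^2 - 7*x) - 5*x^3 + 34*x^2 + 7*x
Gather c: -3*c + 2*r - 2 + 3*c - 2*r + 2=0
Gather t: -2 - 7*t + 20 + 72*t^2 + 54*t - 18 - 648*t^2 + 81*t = -576*t^2 + 128*t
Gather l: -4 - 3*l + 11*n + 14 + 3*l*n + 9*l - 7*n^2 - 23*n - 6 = l*(3*n + 6) - 7*n^2 - 12*n + 4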